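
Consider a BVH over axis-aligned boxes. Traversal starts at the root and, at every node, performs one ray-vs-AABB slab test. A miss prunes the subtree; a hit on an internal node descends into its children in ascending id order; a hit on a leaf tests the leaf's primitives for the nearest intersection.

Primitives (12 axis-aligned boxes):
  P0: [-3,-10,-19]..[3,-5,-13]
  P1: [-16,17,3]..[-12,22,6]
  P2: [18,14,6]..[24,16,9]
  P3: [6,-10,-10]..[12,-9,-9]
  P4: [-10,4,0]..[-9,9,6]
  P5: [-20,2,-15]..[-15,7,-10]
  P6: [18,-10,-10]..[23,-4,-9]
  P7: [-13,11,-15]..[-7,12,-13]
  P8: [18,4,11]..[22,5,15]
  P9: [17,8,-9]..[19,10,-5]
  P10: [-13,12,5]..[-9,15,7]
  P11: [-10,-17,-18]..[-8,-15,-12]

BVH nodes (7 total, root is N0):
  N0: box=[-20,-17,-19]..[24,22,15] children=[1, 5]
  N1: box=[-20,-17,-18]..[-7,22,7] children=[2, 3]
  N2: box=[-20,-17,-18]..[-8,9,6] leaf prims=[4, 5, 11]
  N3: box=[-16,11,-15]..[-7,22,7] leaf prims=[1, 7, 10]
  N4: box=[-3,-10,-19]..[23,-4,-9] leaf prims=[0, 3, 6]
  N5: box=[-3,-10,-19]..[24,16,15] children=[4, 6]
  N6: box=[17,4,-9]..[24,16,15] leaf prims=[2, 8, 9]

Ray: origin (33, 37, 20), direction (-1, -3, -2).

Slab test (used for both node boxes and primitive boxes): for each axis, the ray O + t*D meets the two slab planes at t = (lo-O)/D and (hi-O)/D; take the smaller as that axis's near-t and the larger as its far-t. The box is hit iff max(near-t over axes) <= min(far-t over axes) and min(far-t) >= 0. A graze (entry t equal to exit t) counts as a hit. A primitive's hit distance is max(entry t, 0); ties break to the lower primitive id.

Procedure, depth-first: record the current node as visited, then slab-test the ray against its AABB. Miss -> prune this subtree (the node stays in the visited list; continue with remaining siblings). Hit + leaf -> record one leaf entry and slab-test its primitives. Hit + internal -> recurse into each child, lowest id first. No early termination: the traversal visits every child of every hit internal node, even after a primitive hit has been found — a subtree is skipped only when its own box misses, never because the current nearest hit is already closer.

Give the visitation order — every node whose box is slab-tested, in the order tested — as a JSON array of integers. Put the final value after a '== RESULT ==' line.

Traverse from the root:
N0 x:[9,53] y:[5,18] z:[5/2,39/2] -> hit [9,18], descend [1, 5]
  N1 x:[40,53] y:[5,18] z:[13/2,19] -> miss, prune
  N5 x:[9,36] y:[7,47/3] z:[5/2,39/2] -> hit [9,47/3], descend [4, 6]
    N4 x:[10,36] y:[41/3,47/3] z:[29/2,39/2] -> hit [29/2,47/3] leaf, test {P0(miss), P3(miss), P6@t=29/2}
    N6 x:[9,16] y:[7,11] z:[5/2,29/2] -> hit [9,11] leaf, test {P2(miss), P8(miss), P9(miss)}

5 AABB tests over nodes [0, 1, 5, 4, 6]; 2 leaves entered; closest P6.

== RESULT ==
[0, 1, 5, 4, 6]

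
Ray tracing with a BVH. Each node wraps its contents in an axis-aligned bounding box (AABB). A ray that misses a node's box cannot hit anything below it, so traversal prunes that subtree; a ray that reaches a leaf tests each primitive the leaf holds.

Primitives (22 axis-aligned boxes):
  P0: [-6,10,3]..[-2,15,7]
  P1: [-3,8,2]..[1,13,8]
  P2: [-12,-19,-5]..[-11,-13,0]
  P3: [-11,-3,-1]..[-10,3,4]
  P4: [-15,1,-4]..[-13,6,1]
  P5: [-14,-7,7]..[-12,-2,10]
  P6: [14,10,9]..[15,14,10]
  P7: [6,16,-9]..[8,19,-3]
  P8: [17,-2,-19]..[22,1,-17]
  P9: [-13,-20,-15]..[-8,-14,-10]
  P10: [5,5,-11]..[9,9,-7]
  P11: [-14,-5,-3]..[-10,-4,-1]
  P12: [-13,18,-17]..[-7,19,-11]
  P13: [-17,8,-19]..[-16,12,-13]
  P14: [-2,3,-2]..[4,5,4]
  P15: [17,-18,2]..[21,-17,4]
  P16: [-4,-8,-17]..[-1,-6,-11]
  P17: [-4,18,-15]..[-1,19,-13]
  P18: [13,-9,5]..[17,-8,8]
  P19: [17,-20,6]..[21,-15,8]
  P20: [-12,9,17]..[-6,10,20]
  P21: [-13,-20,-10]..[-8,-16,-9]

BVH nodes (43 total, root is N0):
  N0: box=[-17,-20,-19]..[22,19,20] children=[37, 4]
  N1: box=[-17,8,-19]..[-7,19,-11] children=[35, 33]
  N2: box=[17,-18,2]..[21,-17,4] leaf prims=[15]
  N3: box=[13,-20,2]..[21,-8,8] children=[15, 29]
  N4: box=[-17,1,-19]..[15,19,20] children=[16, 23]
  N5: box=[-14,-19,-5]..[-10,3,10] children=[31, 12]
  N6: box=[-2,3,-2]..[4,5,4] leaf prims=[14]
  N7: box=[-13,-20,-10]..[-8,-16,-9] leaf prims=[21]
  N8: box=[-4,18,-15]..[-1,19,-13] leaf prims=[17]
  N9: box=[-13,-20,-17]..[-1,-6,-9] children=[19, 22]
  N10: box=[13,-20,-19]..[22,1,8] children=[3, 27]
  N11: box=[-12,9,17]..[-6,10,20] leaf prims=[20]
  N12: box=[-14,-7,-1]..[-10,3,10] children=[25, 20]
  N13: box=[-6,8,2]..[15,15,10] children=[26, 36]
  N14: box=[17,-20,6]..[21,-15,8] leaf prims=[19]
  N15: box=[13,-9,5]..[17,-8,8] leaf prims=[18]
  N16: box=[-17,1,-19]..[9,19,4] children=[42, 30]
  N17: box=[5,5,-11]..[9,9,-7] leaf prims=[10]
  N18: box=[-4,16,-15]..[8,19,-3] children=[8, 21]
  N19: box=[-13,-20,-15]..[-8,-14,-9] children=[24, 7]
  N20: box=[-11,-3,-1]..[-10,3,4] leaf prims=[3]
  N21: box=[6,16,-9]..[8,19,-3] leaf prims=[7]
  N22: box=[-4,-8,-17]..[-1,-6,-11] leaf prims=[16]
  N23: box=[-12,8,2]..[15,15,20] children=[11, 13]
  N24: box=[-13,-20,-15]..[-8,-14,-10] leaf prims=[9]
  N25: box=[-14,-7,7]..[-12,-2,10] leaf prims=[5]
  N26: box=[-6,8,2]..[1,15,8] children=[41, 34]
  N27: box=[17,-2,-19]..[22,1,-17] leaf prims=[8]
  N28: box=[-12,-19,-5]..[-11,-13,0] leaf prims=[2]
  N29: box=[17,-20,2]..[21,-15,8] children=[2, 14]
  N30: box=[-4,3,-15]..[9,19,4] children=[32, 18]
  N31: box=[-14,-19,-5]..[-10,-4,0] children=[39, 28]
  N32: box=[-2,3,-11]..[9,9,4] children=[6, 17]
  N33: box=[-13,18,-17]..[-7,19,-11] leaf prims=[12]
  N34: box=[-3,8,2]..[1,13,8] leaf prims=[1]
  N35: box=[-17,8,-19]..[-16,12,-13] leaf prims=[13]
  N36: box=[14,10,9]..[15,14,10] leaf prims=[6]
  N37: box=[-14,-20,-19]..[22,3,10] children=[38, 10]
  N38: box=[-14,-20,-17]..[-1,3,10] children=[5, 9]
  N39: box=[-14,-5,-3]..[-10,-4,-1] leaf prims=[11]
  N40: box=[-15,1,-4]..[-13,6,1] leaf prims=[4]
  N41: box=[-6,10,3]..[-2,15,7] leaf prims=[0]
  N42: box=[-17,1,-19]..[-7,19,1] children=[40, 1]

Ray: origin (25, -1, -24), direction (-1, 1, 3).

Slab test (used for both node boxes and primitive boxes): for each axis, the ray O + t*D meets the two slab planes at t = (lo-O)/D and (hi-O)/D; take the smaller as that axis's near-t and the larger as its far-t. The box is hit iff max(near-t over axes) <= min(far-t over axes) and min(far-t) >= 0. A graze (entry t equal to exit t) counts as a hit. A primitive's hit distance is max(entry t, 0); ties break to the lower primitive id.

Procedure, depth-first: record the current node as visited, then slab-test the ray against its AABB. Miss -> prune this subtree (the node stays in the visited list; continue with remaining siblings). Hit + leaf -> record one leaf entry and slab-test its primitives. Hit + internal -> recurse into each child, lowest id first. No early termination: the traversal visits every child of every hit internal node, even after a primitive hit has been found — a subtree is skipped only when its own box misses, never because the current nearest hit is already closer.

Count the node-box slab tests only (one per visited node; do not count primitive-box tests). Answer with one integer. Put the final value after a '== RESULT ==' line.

Walk:
N0 x:[3,42] y:[-19,20] z:[5/3,44/3] -> hit [3,44/3], descend [4, 37]
  N4 x:[10,42] y:[2,20] z:[5/3,44/3] -> hit [10,44/3], descend [16, 23]
    N16 x:[16,42] y:[2,20] z:[5/3,28/3] -> miss, prune
    N23 x:[10,37] y:[9,16] z:[26/3,44/3] -> hit [10,44/3], descend [11, 13]
      N11 x:[31,37] y:[10,11] z:[41/3,44/3] -> miss, prune
      N13 x:[10,31] y:[9,16] z:[26/3,34/3] -> hit [10,34/3], descend [26, 36]
        N26 x:[24,31] y:[9,16] z:[26/3,32/3] -> miss, prune
        N36 x:[10,11] y:[11,15] z:[11,34/3] -> hit [11,11] leaf, test {P6@t=11}
  N37 x:[3,39] y:[-19,4] z:[5/3,34/3] -> hit [3,4], descend [10, 38]
    N10 x:[3,12] y:[-19,2] z:[5/3,32/3] -> miss, prune
    N38 x:[26,39] y:[-19,4] z:[7/3,34/3] -> miss, prune

order=[0, 4, 16, 23, 11, 13, 26, 36, 37, 10, 38]  |boxes|=11  |leaves|=1  hit=P6

== RESULT ==
11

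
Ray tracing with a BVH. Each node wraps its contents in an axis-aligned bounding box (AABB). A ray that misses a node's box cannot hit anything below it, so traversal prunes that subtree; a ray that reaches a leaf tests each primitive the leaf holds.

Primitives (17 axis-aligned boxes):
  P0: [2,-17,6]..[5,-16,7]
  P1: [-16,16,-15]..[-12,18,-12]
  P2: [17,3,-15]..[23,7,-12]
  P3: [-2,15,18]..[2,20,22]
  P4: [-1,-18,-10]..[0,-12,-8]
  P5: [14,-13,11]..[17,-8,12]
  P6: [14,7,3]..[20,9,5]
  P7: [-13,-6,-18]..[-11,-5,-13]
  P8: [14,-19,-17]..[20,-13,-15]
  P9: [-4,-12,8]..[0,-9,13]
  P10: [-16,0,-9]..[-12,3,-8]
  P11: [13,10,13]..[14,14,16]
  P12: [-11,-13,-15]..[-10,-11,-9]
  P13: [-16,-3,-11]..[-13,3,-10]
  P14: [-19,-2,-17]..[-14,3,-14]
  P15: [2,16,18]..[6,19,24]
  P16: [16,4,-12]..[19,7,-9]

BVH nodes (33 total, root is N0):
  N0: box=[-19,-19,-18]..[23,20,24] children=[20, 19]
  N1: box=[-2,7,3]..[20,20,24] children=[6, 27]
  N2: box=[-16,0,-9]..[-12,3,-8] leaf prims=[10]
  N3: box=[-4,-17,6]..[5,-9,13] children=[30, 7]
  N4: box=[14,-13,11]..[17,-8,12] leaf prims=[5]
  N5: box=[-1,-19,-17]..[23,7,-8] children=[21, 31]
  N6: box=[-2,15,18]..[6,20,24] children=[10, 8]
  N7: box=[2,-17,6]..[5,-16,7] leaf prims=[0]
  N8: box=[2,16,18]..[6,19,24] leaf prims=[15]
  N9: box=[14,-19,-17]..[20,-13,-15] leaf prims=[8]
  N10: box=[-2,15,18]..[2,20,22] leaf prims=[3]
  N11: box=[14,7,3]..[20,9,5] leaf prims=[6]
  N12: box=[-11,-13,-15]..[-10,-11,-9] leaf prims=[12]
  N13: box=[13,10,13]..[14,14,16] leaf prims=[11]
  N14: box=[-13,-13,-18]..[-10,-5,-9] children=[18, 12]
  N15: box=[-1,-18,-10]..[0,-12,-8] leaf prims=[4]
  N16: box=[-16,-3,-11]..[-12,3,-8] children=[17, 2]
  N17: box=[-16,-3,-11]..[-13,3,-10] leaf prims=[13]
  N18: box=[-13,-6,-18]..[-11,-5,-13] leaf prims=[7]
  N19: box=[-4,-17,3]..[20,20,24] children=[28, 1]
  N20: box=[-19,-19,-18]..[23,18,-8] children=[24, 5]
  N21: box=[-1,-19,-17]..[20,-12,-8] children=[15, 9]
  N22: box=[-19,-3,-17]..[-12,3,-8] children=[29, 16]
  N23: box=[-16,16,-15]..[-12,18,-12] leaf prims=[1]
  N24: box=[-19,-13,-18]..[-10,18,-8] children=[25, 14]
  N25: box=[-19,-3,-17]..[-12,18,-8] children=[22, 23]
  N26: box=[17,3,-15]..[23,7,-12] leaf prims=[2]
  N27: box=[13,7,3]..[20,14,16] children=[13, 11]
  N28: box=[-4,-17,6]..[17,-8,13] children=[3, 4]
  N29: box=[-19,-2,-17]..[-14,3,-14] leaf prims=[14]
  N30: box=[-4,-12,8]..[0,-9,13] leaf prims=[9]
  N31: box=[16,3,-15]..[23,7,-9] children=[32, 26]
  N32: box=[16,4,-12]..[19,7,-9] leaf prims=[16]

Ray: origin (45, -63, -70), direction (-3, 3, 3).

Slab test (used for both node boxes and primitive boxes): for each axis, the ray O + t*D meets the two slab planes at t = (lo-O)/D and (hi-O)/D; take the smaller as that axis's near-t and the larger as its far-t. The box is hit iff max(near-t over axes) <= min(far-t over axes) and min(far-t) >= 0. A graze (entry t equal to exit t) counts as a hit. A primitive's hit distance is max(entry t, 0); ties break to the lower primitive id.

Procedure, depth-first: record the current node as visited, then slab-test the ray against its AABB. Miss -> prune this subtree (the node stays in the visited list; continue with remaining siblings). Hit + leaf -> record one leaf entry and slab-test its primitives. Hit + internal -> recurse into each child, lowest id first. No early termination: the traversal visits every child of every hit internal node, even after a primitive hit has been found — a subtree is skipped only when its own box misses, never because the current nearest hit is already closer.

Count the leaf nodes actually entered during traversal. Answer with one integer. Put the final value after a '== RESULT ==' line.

Traverse from the root:
N0 x:[22/3,64/3] y:[44/3,83/3] z:[52/3,94/3] -> hit [52/3,64/3], descend [19, 20]
  N19 x:[25/3,49/3] y:[46/3,83/3] z:[73/3,94/3] -> miss, prune
  N20 x:[22/3,64/3] y:[44/3,27] z:[52/3,62/3] -> hit [52/3,62/3], descend [5, 24]
    N5 x:[22/3,46/3] y:[44/3,70/3] z:[53/3,62/3] -> miss, prune
    N24 x:[55/3,64/3] y:[50/3,27] z:[52/3,62/3] -> hit [55/3,62/3], descend [14, 25]
      N14 x:[55/3,58/3] y:[50/3,58/3] z:[52/3,61/3] -> hit [55/3,58/3], descend [12, 18]
        N12 x:[55/3,56/3] y:[50/3,52/3] z:[55/3,61/3] -> miss, prune
        N18 x:[56/3,58/3] y:[19,58/3] z:[52/3,19] -> hit [19,19] leaf, test {P7@t=19}
      N25 x:[19,64/3] y:[20,27] z:[53/3,62/3] -> hit [20,62/3], descend [22, 23]
        N22 x:[19,64/3] y:[20,22] z:[53/3,62/3] -> hit [20,62/3], descend [16, 29]
          N16 x:[19,61/3] y:[20,22] z:[59/3,62/3] -> hit [20,61/3], descend [2, 17]
            N2 x:[19,61/3] y:[21,22] z:[61/3,62/3] -> miss, prune
            N17 x:[58/3,61/3] y:[20,22] z:[59/3,20] -> hit [20,20] leaf, test {P13@t=20}
          N29 x:[59/3,64/3] y:[61/3,22] z:[53/3,56/3] -> miss, prune
        N23 x:[19,61/3] y:[79/3,27] z:[55/3,58/3] -> miss, prune

Summary -> nodes [0, 19, 20, 5, 24, 14, 12, 18, 25, 22, 16, 2, 17, 29, 23]; box-tests=15; leaf-entries=2; first=P7

== RESULT ==
2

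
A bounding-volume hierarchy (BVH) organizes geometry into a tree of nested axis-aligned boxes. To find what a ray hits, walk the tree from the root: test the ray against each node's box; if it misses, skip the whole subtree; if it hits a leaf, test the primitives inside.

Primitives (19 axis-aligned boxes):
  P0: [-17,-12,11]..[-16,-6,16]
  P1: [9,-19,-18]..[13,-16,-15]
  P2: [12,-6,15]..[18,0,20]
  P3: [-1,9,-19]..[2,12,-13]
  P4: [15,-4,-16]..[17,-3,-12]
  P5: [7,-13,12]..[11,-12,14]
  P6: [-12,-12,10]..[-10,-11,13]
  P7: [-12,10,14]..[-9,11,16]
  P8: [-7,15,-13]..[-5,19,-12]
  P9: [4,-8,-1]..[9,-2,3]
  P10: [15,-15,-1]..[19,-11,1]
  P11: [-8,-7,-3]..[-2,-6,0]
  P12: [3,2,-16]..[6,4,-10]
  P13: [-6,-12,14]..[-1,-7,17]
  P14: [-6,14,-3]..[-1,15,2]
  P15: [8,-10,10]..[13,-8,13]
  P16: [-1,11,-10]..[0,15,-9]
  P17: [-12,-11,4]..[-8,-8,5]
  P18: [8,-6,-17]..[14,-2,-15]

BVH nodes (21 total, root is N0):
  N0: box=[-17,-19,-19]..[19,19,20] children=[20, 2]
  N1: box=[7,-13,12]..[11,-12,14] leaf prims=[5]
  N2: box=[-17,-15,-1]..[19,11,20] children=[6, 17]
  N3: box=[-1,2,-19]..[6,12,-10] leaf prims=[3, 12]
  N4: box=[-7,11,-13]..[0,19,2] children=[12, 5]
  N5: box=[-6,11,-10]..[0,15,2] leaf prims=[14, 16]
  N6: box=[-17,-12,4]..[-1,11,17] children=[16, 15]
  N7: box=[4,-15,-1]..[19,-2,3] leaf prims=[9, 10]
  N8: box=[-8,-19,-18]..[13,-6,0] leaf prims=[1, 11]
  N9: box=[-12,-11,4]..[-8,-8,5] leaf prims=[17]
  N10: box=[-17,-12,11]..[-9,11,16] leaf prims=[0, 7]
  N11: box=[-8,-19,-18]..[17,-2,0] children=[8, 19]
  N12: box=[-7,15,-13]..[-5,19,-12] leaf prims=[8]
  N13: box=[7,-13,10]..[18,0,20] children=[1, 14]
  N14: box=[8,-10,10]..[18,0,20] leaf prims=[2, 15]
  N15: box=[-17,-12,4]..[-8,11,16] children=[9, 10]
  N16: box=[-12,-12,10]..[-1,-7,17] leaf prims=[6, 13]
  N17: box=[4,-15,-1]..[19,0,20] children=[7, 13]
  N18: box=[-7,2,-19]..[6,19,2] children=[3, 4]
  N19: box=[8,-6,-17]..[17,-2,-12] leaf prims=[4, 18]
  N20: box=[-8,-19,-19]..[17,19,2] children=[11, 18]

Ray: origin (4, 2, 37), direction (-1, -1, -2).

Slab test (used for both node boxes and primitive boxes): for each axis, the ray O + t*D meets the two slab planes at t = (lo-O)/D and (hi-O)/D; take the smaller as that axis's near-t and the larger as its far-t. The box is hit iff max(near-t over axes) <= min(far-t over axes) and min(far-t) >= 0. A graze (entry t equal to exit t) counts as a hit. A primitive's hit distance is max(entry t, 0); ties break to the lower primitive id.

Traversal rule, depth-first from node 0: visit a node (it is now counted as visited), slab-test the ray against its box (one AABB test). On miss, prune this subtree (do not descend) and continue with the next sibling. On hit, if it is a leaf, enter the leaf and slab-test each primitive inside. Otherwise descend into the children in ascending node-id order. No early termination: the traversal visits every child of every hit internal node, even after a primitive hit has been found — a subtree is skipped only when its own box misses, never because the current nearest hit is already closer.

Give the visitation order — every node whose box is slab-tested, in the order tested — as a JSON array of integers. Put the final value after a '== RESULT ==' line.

Walk:
N0 x:[-15,21] y:[-17,21] z:[17/2,28] -> hit [17/2,21], descend [2, 20]
  N2 x:[-15,21] y:[-9,17] z:[17/2,19] -> hit [17/2,17], descend [6, 17]
    N6 x:[5,21] y:[-9,14] z:[10,33/2] -> hit [10,14], descend [15, 16]
      N15 x:[12,21] y:[-9,14] z:[21/2,33/2] -> hit [12,14], descend [9, 10]
        N9 x:[12,16] y:[10,13] z:[16,33/2] -> miss, prune
        N10 x:[13,21] y:[-9,14] z:[21/2,13] -> hit [13,13] leaf, test {P0(miss), P7(miss)}
      N16 x:[5,16] y:[9,14] z:[10,27/2] -> hit [10,27/2] leaf, test {P6(miss), P13@t=10}
    N17 x:[-15,0] y:[2,17] z:[17/2,19] -> miss, prune
  N20 x:[-13,12] y:[-17,21] z:[35/2,28] -> miss, prune

9 AABB tests over nodes [0, 2, 6, 15, 9, 10, 16, 17, 20]; 2 leaves entered; closest P13.

== RESULT ==
[0, 2, 6, 15, 9, 10, 16, 17, 20]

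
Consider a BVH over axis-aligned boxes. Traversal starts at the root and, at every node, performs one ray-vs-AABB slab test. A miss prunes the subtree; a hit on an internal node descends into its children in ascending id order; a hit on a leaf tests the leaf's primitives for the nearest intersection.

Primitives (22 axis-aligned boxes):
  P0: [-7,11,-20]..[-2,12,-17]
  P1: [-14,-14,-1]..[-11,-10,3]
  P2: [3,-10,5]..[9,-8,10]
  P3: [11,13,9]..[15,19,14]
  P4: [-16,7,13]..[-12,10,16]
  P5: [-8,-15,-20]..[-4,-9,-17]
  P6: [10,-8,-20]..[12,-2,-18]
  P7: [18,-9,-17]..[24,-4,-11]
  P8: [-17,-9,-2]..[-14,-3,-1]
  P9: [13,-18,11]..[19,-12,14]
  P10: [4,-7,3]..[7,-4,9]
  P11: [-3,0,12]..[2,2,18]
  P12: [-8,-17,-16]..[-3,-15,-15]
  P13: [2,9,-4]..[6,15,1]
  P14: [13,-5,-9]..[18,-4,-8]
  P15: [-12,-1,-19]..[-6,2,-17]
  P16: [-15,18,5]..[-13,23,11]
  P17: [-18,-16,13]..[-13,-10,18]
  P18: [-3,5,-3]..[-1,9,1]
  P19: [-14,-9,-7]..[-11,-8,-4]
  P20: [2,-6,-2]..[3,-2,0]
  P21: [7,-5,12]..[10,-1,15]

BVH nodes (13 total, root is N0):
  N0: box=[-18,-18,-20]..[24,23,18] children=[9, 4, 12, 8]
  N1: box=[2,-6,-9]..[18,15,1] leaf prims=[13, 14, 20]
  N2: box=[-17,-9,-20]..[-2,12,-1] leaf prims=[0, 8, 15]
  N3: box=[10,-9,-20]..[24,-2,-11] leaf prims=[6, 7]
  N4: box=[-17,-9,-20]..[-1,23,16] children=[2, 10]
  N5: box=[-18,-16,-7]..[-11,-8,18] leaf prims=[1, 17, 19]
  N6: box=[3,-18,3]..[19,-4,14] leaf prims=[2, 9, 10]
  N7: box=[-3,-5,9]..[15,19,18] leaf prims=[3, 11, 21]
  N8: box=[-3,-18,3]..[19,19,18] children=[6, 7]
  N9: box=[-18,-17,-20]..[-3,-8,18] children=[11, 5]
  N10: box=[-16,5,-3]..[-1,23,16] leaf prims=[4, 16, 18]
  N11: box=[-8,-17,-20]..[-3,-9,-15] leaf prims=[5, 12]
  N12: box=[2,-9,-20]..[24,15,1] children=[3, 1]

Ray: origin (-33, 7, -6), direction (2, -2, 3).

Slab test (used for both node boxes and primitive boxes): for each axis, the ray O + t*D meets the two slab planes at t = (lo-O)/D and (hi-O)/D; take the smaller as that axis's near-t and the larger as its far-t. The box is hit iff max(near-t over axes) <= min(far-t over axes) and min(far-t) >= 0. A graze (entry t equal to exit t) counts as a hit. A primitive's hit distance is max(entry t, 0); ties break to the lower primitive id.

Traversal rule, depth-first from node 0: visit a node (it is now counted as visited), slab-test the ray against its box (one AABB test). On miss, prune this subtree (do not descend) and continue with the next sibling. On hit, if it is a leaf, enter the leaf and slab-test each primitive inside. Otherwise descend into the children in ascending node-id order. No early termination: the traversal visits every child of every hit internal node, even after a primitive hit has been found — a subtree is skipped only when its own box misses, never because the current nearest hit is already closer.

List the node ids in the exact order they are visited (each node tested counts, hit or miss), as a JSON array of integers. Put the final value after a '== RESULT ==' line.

Traverse from the root:
N0 x:[15/2,57/2] y:[-8,25/2] z:[-14/3,8] -> hit [15/2,8], descend [4, 8, 9, 12]
  N4 x:[8,16] y:[-8,8] z:[-14/3,22/3] -> miss, prune
  N8 x:[15,26] y:[-6,25/2] z:[3,8] -> miss, prune
  N9 x:[15/2,15] y:[15/2,12] z:[-14/3,8] -> hit [15/2,8], descend [5, 11]
    N5 x:[15/2,11] y:[15/2,23/2] z:[-1/3,8] -> hit [15/2,8] leaf, test {P1(miss), P17(miss), P19(miss)}
    N11 x:[25/2,15] y:[8,12] z:[-14/3,-3] -> miss, prune
  N12 x:[35/2,57/2] y:[-4,8] z:[-14/3,7/3] -> miss, prune

Summary -> nodes [0, 4, 8, 9, 5, 11, 12]; box-tests=7; leaf-entries=1; first=miss

== RESULT ==
[0, 4, 8, 9, 5, 11, 12]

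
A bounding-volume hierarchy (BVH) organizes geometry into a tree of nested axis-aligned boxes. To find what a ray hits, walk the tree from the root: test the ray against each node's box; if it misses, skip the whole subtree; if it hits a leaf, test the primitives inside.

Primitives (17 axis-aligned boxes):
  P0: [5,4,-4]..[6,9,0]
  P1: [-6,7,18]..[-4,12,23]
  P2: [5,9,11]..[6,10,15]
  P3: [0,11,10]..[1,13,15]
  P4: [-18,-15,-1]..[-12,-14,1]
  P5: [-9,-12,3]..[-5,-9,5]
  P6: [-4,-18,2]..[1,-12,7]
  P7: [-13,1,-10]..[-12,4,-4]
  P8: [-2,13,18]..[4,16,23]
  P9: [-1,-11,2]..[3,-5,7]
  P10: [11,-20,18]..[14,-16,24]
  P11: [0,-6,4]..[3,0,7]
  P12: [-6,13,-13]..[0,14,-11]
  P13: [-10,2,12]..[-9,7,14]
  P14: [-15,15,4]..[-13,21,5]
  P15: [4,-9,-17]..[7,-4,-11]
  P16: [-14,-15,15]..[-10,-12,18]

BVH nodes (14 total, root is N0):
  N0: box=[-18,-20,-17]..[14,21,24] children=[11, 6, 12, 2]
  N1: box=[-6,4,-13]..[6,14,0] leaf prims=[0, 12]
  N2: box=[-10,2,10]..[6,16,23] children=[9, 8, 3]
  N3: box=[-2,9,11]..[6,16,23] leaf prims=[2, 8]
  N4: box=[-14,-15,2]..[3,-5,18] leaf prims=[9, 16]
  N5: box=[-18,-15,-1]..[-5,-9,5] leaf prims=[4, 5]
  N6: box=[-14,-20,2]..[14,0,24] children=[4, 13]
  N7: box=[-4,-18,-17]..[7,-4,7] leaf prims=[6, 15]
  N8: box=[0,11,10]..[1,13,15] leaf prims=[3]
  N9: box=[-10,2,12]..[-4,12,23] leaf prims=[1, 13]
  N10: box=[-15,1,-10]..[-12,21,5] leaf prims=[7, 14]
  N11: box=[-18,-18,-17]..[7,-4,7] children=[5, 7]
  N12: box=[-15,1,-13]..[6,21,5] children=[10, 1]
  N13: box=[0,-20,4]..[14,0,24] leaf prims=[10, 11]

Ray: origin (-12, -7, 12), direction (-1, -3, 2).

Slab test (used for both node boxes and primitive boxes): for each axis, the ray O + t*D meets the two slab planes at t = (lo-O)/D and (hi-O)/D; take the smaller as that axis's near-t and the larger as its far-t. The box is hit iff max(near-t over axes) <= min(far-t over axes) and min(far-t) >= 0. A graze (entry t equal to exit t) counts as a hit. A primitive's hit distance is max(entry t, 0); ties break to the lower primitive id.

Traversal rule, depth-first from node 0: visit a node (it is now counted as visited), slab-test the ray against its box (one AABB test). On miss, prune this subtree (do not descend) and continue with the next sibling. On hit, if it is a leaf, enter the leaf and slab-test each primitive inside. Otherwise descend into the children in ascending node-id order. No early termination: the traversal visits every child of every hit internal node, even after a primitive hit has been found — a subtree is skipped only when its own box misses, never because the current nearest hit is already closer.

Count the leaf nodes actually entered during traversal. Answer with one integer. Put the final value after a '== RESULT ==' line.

Trace the traversal:
N0 x:[-26,6] y:[-28/3,13/3] z:[-29/2,6] -> hit [-28/3,13/3], descend [2, 6, 11, 12]
  N2 x:[-18,-2] y:[-23/3,-3] z:[-1,11/2] -> miss, prune
  N6 x:[-26,2] y:[-7/3,13/3] z:[-5,6] -> hit [-7/3,2], descend [4, 13]
    N4 x:[-15,2] y:[-2/3,8/3] z:[-5,3] -> hit [-2/3,2] leaf, test {P9(miss), P16@t=5/3}
    N13 x:[-26,-12] y:[-7/3,13/3] z:[-4,6] -> miss, prune
  N11 x:[-19,6] y:[-1,11/3] z:[-29/2,-5/2] -> miss, prune
  N12 x:[-18,3] y:[-28/3,-8/3] z:[-25/2,-7/2] -> miss, prune

order=[0, 2, 6, 4, 13, 11, 12]  |boxes|=7  |leaves|=1  hit=P16

== RESULT ==
1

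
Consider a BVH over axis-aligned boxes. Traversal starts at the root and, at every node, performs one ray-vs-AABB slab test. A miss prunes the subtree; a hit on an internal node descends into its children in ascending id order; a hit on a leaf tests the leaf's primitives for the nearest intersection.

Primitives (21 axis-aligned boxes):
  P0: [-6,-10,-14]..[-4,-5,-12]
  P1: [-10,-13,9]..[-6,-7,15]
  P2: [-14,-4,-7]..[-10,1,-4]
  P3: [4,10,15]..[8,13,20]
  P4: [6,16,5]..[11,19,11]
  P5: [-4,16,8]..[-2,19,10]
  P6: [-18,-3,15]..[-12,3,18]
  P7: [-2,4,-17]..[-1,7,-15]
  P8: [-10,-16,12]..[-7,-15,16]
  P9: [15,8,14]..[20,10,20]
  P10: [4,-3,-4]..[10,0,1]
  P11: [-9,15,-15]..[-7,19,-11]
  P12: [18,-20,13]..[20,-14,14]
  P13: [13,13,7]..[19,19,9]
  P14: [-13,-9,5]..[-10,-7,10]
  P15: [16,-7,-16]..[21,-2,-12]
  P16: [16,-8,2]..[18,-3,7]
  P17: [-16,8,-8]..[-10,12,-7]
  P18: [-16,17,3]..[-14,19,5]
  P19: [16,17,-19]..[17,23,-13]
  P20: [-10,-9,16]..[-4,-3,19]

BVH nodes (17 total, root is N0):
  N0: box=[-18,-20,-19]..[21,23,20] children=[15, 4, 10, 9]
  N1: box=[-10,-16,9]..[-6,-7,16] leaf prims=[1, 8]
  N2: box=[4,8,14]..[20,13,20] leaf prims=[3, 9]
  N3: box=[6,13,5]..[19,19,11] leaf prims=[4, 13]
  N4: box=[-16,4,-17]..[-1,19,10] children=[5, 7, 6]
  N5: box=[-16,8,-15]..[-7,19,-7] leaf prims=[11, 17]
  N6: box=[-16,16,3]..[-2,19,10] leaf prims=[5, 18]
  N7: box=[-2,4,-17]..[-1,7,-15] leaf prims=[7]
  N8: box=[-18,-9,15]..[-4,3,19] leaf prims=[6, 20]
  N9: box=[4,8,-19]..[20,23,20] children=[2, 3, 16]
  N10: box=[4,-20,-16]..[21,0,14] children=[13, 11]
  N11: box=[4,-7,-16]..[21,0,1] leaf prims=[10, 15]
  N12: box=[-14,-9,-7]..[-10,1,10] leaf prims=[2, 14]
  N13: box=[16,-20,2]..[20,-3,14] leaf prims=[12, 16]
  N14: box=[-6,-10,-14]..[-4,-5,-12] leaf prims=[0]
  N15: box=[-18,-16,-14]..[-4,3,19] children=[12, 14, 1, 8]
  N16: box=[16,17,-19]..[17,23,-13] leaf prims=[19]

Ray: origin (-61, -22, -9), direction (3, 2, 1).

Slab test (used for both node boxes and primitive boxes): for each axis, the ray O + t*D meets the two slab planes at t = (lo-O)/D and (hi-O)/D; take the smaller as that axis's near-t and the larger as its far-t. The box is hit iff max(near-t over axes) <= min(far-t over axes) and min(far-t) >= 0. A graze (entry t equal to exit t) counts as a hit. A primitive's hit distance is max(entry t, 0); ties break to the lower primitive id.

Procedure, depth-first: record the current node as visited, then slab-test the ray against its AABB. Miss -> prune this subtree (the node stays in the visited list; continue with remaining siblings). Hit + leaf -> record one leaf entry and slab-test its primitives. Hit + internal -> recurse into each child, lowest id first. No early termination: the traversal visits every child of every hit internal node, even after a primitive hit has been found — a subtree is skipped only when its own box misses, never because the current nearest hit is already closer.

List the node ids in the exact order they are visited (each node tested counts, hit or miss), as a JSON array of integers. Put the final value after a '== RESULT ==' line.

Trace the traversal:
N0 x:[43/3,82/3] y:[1,45/2] z:[-10,29] -> hit [43/3,45/2], descend [4, 9, 10, 15]
  N4 x:[15,20] y:[13,41/2] z:[-8,19] -> hit [15,19], descend [5, 6, 7]
    N5 x:[15,18] y:[15,41/2] z:[-6,2] -> miss, prune
    N6 x:[15,59/3] y:[19,41/2] z:[12,19] -> hit [19,19] leaf, test {P5@t=19, P18(miss)}
    N7 x:[59/3,20] y:[13,29/2] z:[-8,-6] -> miss, prune
  N9 x:[65/3,27] y:[15,45/2] z:[-10,29] -> hit [65/3,45/2], descend [2, 3, 16]
    N2 x:[65/3,27] y:[15,35/2] z:[23,29] -> miss, prune
    N3 x:[67/3,80/3] y:[35/2,41/2] z:[14,20] -> miss, prune
    N16 x:[77/3,26] y:[39/2,45/2] z:[-10,-4] -> miss, prune
  N10 x:[65/3,82/3] y:[1,11] z:[-7,23] -> miss, prune
  N15 x:[43/3,19] y:[3,25/2] z:[-5,28] -> miss, prune

Summary -> nodes [0, 4, 5, 6, 7, 9, 2, 3, 16, 10, 15]; box-tests=11; leaf-entries=1; first=P5

== RESULT ==
[0, 4, 5, 6, 7, 9, 2, 3, 16, 10, 15]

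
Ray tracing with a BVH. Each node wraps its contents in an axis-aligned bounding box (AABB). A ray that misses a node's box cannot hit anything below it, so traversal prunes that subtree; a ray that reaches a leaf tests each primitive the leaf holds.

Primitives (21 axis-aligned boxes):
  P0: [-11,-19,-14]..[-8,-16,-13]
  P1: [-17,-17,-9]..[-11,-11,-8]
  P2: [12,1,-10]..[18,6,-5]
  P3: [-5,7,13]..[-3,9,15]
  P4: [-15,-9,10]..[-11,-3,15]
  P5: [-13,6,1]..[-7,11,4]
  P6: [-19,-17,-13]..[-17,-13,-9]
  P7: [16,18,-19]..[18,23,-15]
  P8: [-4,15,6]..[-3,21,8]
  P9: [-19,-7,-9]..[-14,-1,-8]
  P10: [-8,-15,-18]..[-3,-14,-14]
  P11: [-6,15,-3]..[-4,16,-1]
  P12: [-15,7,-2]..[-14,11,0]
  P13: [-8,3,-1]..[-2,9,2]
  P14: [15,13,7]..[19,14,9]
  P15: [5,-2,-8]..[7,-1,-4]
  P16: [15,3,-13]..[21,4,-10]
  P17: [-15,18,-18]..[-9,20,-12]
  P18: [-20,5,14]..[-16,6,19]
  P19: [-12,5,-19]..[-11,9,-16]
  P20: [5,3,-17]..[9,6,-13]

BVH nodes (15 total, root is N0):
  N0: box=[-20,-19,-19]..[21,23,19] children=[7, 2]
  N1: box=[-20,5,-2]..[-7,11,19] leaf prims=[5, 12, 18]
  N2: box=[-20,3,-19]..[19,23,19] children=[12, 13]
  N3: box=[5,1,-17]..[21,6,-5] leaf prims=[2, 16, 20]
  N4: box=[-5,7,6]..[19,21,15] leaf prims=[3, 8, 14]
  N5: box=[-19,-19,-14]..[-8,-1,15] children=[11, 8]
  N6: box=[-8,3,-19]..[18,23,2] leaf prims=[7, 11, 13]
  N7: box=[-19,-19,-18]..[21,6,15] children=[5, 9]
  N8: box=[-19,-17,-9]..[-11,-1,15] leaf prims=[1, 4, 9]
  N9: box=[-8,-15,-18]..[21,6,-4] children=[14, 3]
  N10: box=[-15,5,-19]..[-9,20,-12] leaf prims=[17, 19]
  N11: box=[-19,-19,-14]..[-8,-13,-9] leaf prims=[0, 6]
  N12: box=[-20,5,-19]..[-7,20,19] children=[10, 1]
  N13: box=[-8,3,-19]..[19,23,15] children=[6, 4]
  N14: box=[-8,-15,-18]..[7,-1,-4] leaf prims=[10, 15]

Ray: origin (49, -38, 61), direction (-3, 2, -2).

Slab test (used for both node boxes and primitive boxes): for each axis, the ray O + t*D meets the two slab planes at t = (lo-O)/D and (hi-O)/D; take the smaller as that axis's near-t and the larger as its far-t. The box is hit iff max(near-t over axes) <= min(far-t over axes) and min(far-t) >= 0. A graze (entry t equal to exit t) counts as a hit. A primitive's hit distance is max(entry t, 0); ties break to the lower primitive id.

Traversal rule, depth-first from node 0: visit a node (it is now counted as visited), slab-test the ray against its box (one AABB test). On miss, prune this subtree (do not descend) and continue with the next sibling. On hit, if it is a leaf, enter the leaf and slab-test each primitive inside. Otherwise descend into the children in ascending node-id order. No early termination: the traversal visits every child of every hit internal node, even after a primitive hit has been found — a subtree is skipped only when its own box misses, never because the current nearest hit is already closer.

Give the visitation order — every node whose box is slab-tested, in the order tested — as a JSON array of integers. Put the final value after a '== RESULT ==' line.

Trace the traversal:
N0 x:[28/3,23] y:[19/2,61/2] z:[21,40] -> hit [21,23], descend [2, 7]
  N2 x:[10,23] y:[41/2,61/2] z:[21,40] -> hit [21,23], descend [12, 13]
    N12 x:[56/3,23] y:[43/2,29] z:[21,40] -> hit [43/2,23], descend [1, 10]
      N1 x:[56/3,23] y:[43/2,49/2] z:[21,63/2] -> hit [43/2,23] leaf, test {P5(miss), P12(miss), P18@t=65/3}
      N10 x:[58/3,64/3] y:[43/2,29] z:[73/2,40] -> miss, prune
    N13 x:[10,19] y:[41/2,61/2] z:[23,40] -> miss, prune
  N7 x:[28/3,68/3] y:[19/2,22] z:[23,79/2] -> miss, prune

7 AABB tests over nodes [0, 2, 12, 1, 10, 13, 7]; 1 leaf entered; closest P18.

== RESULT ==
[0, 2, 12, 1, 10, 13, 7]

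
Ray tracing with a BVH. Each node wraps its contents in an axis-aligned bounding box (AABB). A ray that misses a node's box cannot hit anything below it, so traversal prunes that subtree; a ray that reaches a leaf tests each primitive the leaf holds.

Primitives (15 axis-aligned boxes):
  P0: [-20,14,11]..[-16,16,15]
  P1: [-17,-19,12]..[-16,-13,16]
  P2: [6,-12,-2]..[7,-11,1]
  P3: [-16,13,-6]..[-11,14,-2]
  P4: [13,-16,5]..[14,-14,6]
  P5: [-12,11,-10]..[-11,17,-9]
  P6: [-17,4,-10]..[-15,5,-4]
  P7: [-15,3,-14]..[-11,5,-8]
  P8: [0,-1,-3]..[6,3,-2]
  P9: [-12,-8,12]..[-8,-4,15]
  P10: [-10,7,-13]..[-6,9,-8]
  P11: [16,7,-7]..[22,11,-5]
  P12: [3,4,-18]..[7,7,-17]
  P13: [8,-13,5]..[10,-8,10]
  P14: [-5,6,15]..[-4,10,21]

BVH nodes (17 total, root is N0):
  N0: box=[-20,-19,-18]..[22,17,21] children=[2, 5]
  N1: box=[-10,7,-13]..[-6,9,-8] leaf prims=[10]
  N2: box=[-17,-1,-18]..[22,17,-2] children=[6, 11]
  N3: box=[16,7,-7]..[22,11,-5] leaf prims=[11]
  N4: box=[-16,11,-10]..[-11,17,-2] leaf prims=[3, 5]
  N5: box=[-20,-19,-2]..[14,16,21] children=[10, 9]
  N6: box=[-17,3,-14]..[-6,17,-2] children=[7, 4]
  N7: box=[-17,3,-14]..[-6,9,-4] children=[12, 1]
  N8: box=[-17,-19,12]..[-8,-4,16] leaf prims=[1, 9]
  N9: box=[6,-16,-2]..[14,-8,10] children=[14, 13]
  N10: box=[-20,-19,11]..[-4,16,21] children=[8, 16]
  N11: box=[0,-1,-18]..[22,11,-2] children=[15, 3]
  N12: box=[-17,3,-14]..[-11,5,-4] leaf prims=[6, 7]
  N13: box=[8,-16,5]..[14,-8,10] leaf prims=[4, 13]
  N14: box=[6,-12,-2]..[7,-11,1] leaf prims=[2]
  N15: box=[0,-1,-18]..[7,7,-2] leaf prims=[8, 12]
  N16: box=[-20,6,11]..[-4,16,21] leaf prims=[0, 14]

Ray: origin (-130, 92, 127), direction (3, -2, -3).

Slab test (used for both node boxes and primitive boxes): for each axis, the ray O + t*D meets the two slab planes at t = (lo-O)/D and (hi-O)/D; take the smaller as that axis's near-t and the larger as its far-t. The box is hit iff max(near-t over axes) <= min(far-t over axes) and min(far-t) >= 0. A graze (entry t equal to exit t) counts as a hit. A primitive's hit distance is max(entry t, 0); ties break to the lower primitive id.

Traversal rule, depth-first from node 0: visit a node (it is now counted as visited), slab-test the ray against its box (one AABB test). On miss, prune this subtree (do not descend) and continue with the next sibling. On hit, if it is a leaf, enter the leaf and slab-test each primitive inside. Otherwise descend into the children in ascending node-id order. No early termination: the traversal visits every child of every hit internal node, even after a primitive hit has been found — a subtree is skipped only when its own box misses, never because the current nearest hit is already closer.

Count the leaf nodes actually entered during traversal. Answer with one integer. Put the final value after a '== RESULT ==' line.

Trace the traversal:
N0 x:[110/3,152/3] y:[75/2,111/2] z:[106/3,145/3] -> hit [75/2,145/3], descend [2, 5]
  N2 x:[113/3,152/3] y:[75/2,93/2] z:[43,145/3] -> hit [43,93/2], descend [6, 11]
    N6 x:[113/3,124/3] y:[75/2,89/2] z:[43,47] -> miss, prune
    N11 x:[130/3,152/3] y:[81/2,93/2] z:[43,145/3] -> hit [130/3,93/2], descend [3, 15]
      N3 x:[146/3,152/3] y:[81/2,85/2] z:[44,134/3] -> miss, prune
      N15 x:[130/3,137/3] y:[85/2,93/2] z:[43,145/3] -> hit [130/3,137/3] leaf, test {P8(miss), P12(miss)}
  N5 x:[110/3,48] y:[38,111/2] z:[106/3,43] -> hit [38,43], descend [9, 10]
    N9 x:[136/3,48] y:[50,54] z:[39,43] -> miss, prune
    N10 x:[110/3,42] y:[38,111/2] z:[106/3,116/3] -> hit [38,116/3], descend [8, 16]
      N8 x:[113/3,122/3] y:[48,111/2] z:[37,115/3] -> miss, prune
      N16 x:[110/3,42] y:[38,43] z:[106/3,116/3] -> hit [38,116/3] leaf, test {P0@t=38, P14(miss)}

order=[0, 2, 6, 11, 3, 15, 5, 9, 10, 8, 16]  |boxes|=11  |leaves|=2  hit=P0

== RESULT ==
2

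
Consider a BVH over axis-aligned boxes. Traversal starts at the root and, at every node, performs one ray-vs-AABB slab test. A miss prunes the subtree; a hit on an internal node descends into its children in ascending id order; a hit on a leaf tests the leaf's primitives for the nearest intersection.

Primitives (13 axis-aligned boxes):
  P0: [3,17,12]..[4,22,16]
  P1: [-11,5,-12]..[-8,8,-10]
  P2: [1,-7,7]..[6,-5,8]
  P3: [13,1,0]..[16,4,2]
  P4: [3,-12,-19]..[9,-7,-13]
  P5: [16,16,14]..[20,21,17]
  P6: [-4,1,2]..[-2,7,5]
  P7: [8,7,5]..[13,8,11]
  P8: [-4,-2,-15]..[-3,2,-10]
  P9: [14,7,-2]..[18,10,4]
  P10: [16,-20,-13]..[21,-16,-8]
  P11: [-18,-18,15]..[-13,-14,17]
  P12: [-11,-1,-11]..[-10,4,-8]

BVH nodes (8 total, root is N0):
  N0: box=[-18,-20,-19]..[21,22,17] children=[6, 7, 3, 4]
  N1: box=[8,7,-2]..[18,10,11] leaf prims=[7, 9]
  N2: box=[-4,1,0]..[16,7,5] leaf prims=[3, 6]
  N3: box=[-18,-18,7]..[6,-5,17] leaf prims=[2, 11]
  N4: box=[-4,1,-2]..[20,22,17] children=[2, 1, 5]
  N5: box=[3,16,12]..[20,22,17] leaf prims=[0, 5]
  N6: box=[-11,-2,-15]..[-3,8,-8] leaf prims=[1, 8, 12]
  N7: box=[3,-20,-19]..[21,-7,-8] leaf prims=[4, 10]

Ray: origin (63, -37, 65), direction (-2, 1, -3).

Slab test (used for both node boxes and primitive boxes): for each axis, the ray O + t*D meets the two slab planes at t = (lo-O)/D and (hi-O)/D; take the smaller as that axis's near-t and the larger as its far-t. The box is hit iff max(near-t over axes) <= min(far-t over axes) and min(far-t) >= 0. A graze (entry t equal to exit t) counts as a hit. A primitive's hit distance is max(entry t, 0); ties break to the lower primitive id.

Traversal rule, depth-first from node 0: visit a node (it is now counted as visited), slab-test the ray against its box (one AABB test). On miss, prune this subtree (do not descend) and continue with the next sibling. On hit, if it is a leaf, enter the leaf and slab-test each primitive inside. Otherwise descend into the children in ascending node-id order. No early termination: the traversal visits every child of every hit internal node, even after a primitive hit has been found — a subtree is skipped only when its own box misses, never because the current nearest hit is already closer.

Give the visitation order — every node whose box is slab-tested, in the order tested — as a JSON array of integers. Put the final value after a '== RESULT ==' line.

Traverse from the root:
N0 x:[21,81/2] y:[17,59] z:[16,28] -> hit [21,28], descend [3, 4, 6, 7]
  N3 x:[57/2,81/2] y:[19,32] z:[16,58/3] -> miss, prune
  N4 x:[43/2,67/2] y:[38,59] z:[16,67/3] -> miss, prune
  N6 x:[33,37] y:[35,45] z:[73/3,80/3] -> miss, prune
  N7 x:[21,30] y:[17,30] z:[73/3,28] -> hit [73/3,28] leaf, test {P4@t=27, P10(miss)}

5 AABB tests over nodes [0, 3, 4, 6, 7]; 1 leaf entered; closest P4.

== RESULT ==
[0, 3, 4, 6, 7]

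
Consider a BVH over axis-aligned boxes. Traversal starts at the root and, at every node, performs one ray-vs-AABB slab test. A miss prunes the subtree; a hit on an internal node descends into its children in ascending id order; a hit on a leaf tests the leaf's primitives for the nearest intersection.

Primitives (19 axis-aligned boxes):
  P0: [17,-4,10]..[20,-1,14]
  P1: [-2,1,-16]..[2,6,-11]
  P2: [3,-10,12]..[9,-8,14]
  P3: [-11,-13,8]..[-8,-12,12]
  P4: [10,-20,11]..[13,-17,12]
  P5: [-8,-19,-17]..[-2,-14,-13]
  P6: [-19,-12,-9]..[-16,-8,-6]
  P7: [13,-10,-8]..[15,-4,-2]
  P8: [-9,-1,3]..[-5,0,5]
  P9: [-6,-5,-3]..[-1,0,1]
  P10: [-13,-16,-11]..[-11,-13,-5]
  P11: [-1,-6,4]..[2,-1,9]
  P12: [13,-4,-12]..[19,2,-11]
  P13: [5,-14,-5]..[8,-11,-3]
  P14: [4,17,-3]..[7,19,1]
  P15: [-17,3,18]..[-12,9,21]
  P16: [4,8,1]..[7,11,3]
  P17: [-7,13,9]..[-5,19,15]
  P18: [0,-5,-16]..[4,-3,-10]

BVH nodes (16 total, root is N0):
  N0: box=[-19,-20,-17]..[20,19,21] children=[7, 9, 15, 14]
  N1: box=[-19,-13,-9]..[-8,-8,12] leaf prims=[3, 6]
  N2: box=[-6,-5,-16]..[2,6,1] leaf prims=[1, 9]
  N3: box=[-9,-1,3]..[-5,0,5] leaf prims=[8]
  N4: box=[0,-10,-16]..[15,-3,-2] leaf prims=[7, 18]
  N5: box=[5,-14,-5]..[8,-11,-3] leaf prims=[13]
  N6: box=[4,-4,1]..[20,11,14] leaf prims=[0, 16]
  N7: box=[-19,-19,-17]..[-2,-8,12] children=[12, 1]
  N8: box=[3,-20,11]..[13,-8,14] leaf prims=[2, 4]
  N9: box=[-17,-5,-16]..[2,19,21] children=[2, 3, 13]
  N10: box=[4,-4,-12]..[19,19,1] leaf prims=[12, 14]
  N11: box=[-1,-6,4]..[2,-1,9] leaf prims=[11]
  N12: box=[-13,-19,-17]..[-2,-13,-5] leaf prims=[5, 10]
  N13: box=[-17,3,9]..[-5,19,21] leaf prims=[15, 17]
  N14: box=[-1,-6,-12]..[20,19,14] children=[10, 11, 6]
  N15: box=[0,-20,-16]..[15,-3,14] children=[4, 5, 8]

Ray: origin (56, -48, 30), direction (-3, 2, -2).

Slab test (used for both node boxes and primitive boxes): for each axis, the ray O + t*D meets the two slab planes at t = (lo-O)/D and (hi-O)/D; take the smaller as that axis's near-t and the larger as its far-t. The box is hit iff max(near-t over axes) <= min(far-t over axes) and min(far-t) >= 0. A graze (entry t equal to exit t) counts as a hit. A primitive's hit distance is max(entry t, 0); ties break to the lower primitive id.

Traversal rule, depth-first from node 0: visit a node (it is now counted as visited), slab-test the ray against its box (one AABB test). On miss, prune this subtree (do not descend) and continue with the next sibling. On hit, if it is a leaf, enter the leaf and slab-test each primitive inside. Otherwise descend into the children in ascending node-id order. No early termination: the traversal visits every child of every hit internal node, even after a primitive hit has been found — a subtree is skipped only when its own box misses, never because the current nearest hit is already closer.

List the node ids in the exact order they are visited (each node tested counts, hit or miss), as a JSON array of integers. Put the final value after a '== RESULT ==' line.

Trace the traversal:
N0 x:[12,25] y:[14,67/2] z:[9/2,47/2] -> hit [14,47/2], descend [7, 9, 14, 15]
  N7 x:[58/3,25] y:[29/2,20] z:[9,47/2] -> hit [58/3,20], descend [1, 12]
    N1 x:[64/3,25] y:[35/2,20] z:[9,39/2] -> miss, prune
    N12 x:[58/3,23] y:[29/2,35/2] z:[35/2,47/2] -> miss, prune
  N9 x:[18,73/3] y:[43/2,67/2] z:[9/2,23] -> hit [43/2,23], descend [2, 3, 13]
    N2 x:[18,62/3] y:[43/2,27] z:[29/2,23] -> miss, prune
    N3 x:[61/3,65/3] y:[47/2,24] z:[25/2,27/2] -> miss, prune
    N13 x:[61/3,73/3] y:[51/2,67/2] z:[9/2,21/2] -> miss, prune
  N14 x:[12,19] y:[21,67/2] z:[8,21] -> miss, prune
  N15 x:[41/3,56/3] y:[14,45/2] z:[8,23] -> hit [14,56/3], descend [4, 5, 8]
    N4 x:[41/3,56/3] y:[19,45/2] z:[16,23] -> miss, prune
    N5 x:[16,17] y:[17,37/2] z:[33/2,35/2] -> hit [17,17] leaf, test {P13@t=17}
    N8 x:[43/3,53/3] y:[14,20] z:[8,19/2] -> miss, prune

13 AABB tests over nodes [0, 7, 1, 12, 9, 2, 3, 13, 14, 15, 4, 5, 8]; 1 leaf entered; closest P13.

== RESULT ==
[0, 7, 1, 12, 9, 2, 3, 13, 14, 15, 4, 5, 8]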